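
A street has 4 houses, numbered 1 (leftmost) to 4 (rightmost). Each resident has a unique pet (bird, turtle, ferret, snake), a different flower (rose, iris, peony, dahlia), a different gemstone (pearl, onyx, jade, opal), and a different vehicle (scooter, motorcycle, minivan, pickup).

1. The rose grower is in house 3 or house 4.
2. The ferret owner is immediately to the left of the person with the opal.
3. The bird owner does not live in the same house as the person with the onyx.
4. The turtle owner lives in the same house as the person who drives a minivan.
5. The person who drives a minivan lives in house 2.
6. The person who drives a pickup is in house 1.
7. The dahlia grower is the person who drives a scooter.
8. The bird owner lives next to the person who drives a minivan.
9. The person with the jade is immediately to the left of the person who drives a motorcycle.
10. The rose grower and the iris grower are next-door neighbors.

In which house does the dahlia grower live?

Clue 5 places the person who drives a minivan in house 2.
By clue 6, the person who drives a pickup is in house 1.
Clue 4 places the turtle owner in house 2.
The only pet still possible for house 4 is snake.
That leaves peony as the flower for house 1.
House 2 flower: only iris fits.
From clue 10, the rose grower must be in house 3.
House 4's flower must be dahlia (nothing else left).
The person who drives a scooter is in house 4 (clue 7).
The only vehicle still possible for house 3 is motorcycle.
By clue 9, the person with the jade is in house 2.
House 4 gemstone: only opal fits.
Clue 2 places the ferret owner in house 3.
House 1 pet: only bird fits.
Clue 3: the person with the onyx is in house 3.
That leaves pearl as the gemstone for house 1.
So: house 1 = bird/peony/pearl/pickup, house 2 = turtle/iris/jade/minivan, house 3 = ferret/rose/onyx/motorcycle, house 4 = snake/dahlia/opal/scooter.

4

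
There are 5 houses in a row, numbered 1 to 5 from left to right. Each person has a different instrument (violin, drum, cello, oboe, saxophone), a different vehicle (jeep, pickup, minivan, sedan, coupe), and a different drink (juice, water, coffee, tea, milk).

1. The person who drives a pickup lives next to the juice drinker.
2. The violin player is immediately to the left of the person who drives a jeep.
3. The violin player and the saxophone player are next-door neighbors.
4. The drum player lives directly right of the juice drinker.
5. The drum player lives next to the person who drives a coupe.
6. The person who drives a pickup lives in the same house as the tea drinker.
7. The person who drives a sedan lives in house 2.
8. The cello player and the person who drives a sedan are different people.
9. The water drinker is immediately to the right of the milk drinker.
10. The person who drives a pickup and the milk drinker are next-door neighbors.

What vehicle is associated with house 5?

From clue 7, the person who drives a sedan must be in house 2.
The drum player is narrowed to house 3 or 4 or 5; consider each.
Placing it in house 4 and house 5 leads to a contradiction, so it's in house 3.
Clue 4: the juice drinker is in house 2.
Clue 5: the person who drives a coupe is in house 4.
From clue 10, the person who drives a pickup must be in house 3.
Clue 10: the milk drinker is in house 4.
The only vehicle still possible for house 1 is minivan.
House 5's vehicle must be jeep (nothing else left).
Clue 2 places the violin player in house 4.
By clue 3, the saxophone player is in house 5.
From clue 6, the tea drinker must be in house 3.
So house 2 gets oboe for instrument.
That leaves coffee as the drink for house 1.
House 5's drink must be water (nothing else left).
House 1's instrument must be cello (nothing else left).
So: house 1 = cello/minivan/coffee, house 2 = oboe/sedan/juice, house 3 = drum/pickup/tea, house 4 = violin/coupe/milk, house 5 = saxophone/jeep/water.

jeep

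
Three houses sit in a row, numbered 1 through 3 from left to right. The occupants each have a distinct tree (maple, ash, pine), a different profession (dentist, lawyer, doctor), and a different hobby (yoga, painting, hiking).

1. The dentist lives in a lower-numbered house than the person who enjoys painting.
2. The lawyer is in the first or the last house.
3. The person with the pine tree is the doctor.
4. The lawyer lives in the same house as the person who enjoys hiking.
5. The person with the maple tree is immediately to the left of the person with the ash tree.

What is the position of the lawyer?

1

The person with the ash tree is narrowed to house 2 or 3; consider each.
Placing it in house 3 leads to a contradiction, so it's in house 2.
By clue 5, the person with the maple tree is in house 1.
The only tree still possible for house 3 is pine.
The doctor is in house 3 (clue 3).
The only profession still possible for house 2 is dentist.
Clue 1 places the person who enjoys painting in house 3.
Clue 4: the person who enjoys hiking is in house 1.
The only profession still possible for house 1 is lawyer.
House 2 hobby: only yoga fits.
So: house 1 = maple/lawyer/hiking, house 2 = ash/dentist/yoga, house 3 = pine/doctor/painting.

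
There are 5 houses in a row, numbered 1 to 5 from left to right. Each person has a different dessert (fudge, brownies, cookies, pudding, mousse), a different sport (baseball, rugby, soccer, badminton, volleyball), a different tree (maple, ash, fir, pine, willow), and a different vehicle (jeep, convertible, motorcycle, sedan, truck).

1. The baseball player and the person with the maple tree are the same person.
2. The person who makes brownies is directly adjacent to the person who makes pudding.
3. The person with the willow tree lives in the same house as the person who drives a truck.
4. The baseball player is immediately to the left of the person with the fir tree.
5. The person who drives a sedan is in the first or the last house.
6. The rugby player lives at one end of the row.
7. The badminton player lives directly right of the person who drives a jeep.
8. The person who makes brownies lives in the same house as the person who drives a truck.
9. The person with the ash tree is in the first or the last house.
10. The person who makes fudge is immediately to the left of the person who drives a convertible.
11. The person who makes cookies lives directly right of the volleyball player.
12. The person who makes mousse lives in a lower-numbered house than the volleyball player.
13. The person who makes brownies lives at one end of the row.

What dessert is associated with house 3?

cookies

The person who makes brownies is narrowed to house 1 or 5; consider each.
Placing it in house 1 leads to a contradiction, so it's in house 5.
Clue 2 places the person who makes pudding in house 4.
The person who drives a truck is in house 5 (clue 8).
By clue 3, the person with the willow tree is in house 5.
From clue 11, the volleyball player must be in house 2.
The person who makes mousse is in house 1 (clue 12).
House 2's dessert must be fudge (nothing else left).
So house 3 gets cookies for dessert.
The only vehicle still possible for house 1 is sedan.
Clue 10 places the person who drives a convertible in house 3.
The only tree still possible for house 1 is ash.
From clue 1, the baseball player must be in house 3.
By clue 1, the person with the maple tree is in house 3.
By clue 4, the person with the fir tree is in house 4.
That leaves soccer as the sport for house 4.
That leaves badminton as the sport for house 5.
House 2 tree: only pine fits.
From clue 7, the person who drives a jeep must be in house 4.
The only sport still possible for house 1 is rugby.
The only vehicle still possible for house 2 is motorcycle.
So: house 1 = mousse/rugby/ash/sedan, house 2 = fudge/volleyball/pine/motorcycle, house 3 = cookies/baseball/maple/convertible, house 4 = pudding/soccer/fir/jeep, house 5 = brownies/badminton/willow/truck.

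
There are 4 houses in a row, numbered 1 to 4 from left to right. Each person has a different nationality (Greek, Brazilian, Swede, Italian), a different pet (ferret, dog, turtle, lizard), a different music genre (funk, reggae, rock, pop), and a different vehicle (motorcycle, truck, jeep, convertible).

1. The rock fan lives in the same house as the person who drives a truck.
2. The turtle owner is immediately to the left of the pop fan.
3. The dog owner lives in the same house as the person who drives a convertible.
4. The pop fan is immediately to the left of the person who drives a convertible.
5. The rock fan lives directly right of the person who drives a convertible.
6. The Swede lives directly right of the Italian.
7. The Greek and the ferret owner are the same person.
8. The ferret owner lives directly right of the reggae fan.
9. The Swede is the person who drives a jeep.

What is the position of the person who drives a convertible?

From clue 5, the rock fan must be in house 4.
Clue 5: the person who drives a convertible is in house 3.
From clue 1, the person who drives a truck must be in house 4.
Clue 3: the dog owner is in house 3.
The pop fan is in house 2 (clue 4).
So house 1 gets motorcycle for vehicle.
The only vehicle still possible for house 2 is jeep.
Clue 2: the turtle owner is in house 1.
From clue 9, the Swede must be in house 2.
Clue 6: the Italian is in house 1.
Clue 7 places the ferret owner in house 4.
From clue 8, the reggae fan must be in house 3.
House 3's nationality must be Brazilian (nothing else left).
So house 4 gets Greek for nationality.
That leaves lizard as the pet for house 2.
So house 1 gets funk for music genre.
So: house 1 = Italian/turtle/funk/motorcycle, house 2 = Swede/lizard/pop/jeep, house 3 = Brazilian/dog/reggae/convertible, house 4 = Greek/ferret/rock/truck.

3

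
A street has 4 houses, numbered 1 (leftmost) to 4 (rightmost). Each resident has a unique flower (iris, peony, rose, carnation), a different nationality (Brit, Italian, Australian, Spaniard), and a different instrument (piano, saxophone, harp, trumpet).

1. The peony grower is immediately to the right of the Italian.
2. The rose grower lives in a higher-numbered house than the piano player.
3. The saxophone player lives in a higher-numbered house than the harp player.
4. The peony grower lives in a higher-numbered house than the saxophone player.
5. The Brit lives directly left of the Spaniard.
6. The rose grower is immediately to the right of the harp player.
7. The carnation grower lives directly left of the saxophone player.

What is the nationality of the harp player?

Spaniard

That leaves trumpet as the instrument for house 4.
That leaves saxophone as the instrument for house 3.
By clue 4, the peony grower is in house 4.
Clue 7: the carnation grower is in house 2.
House 1 flower: only iris fits.
House 3's flower must be rose (nothing else left).
Clue 1: the Italian is in house 3.
The harp player is in house 2 (clue 6).
That leaves piano as the instrument for house 1.
By clue 5, the Brit is in house 1.
The Spaniard is in house 2 (clue 5).
The only nationality still possible for house 4 is Australian.
So: house 1 = iris/Brit/piano, house 2 = carnation/Spaniard/harp, house 3 = rose/Italian/saxophone, house 4 = peony/Australian/trumpet.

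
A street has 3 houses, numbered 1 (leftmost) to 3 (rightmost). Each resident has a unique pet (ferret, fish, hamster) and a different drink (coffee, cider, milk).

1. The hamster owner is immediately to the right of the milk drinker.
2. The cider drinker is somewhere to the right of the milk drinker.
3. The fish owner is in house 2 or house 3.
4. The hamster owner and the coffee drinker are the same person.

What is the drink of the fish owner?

cider

That leaves ferret as the pet for house 1.
House 1 drink: only milk fits.
The hamster owner is in house 2 (clue 1).
Clue 4 places the coffee drinker in house 2.
House 3 pet: only fish fits.
The only drink still possible for house 3 is cider.
So: house 1 = ferret/milk, house 2 = hamster/coffee, house 3 = fish/cider.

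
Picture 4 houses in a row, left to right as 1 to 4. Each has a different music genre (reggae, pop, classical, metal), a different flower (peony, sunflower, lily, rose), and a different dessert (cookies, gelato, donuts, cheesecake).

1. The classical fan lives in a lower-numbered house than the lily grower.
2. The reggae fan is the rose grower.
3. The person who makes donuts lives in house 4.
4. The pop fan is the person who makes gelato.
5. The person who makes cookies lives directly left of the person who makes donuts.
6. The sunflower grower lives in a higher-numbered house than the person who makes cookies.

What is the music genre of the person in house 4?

metal

Clue 3 places the person who makes donuts in house 4.
The person who makes cookies is in house 3 (clue 5).
From clue 6, the sunflower grower must be in house 4.
So house 4 gets metal for music genre.
So house 3 gets reggae for music genre.
Clue 2: the rose grower is in house 3.
That leaves peony as the flower for house 1.
House 2 flower: only lily fits.
Clue 1 places the classical fan in house 1.
The only music genre still possible for house 2 is pop.
Clue 4 places the person who makes gelato in house 2.
That leaves cheesecake as the dessert for house 1.
So: house 1 = classical/peony/cheesecake, house 2 = pop/lily/gelato, house 3 = reggae/rose/cookies, house 4 = metal/sunflower/donuts.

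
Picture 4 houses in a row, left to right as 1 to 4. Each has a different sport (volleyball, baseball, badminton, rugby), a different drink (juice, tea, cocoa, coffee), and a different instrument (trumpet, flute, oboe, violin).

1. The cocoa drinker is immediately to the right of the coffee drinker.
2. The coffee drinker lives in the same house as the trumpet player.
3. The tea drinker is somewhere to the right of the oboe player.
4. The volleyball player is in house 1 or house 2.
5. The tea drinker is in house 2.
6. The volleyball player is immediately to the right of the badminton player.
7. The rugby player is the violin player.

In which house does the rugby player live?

4

By clue 5, the tea drinker is in house 2.
Clue 6 places the volleyball player in house 2.
From clue 6, the badminton player must be in house 1.
By clue 1, the cocoa drinker is in house 4.
From clue 1, the coffee drinker must be in house 3.
Clue 2 places the trumpet player in house 3.
Clue 3 places the oboe player in house 1.
House 1 drink: only juice fits.
The only instrument still possible for house 2 is flute.
The only instrument still possible for house 4 is violin.
Clue 7 places the rugby player in house 4.
So house 3 gets baseball for sport.
So: house 1 = badminton/juice/oboe, house 2 = volleyball/tea/flute, house 3 = baseball/coffee/trumpet, house 4 = rugby/cocoa/violin.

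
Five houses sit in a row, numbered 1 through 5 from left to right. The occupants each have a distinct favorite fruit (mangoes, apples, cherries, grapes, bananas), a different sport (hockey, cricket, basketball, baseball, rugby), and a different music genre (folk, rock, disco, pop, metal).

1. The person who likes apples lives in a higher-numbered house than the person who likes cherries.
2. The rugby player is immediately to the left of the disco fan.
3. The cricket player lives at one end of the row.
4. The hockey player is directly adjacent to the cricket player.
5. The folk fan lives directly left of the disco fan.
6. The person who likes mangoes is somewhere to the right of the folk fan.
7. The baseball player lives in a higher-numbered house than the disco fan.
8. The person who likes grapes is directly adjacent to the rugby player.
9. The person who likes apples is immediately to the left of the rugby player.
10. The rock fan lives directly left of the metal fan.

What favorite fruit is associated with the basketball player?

grapes

From clue 2, the rugby player must be in house 3.
From clue 2, the disco fan must be in house 4.
By clue 5, the folk fan is in house 3.
By clue 7, the baseball player is in house 5.
Clue 9 places the person who likes apples in house 2.
So house 1 gets cherries for favorite fruit.
House 3 favorite fruit: only bananas fits.
House 4's favorite fruit must be grapes (nothing else left).
House 5's favorite fruit must be mangoes (nothing else left).
The hockey player is in house 2 (clue 4).
Clue 10 places the rock fan in house 1.
From clue 10, the metal fan must be in house 2.
House 1's sport must be cricket (nothing else left).
House 4's sport must be basketball (nothing else left).
That leaves pop as the music genre for house 5.
So: house 1 = cherries/cricket/rock, house 2 = apples/hockey/metal, house 3 = bananas/rugby/folk, house 4 = grapes/basketball/disco, house 5 = mangoes/baseball/pop.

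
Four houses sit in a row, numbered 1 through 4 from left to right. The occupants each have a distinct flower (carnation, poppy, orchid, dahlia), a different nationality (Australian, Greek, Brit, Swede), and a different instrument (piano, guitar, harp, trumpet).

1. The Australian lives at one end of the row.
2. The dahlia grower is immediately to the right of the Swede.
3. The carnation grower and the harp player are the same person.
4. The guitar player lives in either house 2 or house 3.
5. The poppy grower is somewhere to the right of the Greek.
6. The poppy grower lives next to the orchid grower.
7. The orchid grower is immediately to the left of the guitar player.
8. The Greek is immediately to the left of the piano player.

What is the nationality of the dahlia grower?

The orchid grower is narrowed to house 1 or 2; consider each.
Placing it in house 1 leads to a contradiction, so it's in house 2.
Clue 6: the poppy grower is in house 3.
The guitar player is in house 3 (clue 7).
That leaves carnation as the flower for house 1.
So house 4 gets dahlia for flower.
Clue 2 places the Swede in house 3.
By clue 3, the harp player is in house 1.
From clue 8, the Greek must be in house 1.
House 2's nationality must be Brit (nothing else left).
The only nationality still possible for house 4 is Australian.
That leaves piano as the instrument for house 2.
So house 4 gets trumpet for instrument.
So: house 1 = carnation/Greek/harp, house 2 = orchid/Brit/piano, house 3 = poppy/Swede/guitar, house 4 = dahlia/Australian/trumpet.

Australian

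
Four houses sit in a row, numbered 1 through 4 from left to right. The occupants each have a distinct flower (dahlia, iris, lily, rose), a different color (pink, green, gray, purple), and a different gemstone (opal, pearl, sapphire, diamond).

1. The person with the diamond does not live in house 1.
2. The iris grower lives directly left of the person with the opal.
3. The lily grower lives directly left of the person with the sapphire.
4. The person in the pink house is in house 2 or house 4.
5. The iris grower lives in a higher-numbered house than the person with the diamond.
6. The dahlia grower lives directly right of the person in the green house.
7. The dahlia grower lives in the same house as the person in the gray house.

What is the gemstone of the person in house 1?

pearl

Clue 5: the iris grower is in house 3.
From clue 5, the person with the diamond must be in house 2.
The only gemstone still possible for house 1 is pearl.
From clue 2, the person with the opal must be in house 4.
Clue 3 places the lily grower in house 2.
By clue 3, the person with the sapphire is in house 3.
House 1's flower must be rose (nothing else left).
That leaves dahlia as the flower for house 4.
Clue 6: the person in the green house is in house 3.
From clue 7, the person in the gray house must be in house 4.
House 1's color must be purple (nothing else left).
That leaves pink as the color for house 2.
So: house 1 = rose/purple/pearl, house 2 = lily/pink/diamond, house 3 = iris/green/sapphire, house 4 = dahlia/gray/opal.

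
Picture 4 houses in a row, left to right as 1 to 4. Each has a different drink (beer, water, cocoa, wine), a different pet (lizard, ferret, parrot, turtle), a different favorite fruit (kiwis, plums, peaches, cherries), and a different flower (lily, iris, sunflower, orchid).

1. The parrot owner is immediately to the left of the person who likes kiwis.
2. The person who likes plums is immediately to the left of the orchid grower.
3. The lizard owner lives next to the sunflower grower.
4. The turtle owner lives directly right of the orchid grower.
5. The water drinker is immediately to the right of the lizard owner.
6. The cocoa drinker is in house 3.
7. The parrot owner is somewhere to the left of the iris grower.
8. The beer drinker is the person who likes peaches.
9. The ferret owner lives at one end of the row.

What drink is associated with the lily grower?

beer

Clue 6 places the cocoa drinker in house 3.
House 2 pet: only parrot fits.
Clue 1 places the person who likes kiwis in house 3.
So house 1 gets lily for flower.
The water drinker is narrowed to house 2 or 4; consider each.
Placing it in house 2 leads to a contradiction, so it's in house 4.
From clue 5, the lizard owner must be in house 3.
So house 1 gets ferret for pet.
House 4's pet must be turtle (nothing else left).
The orchid grower is in house 3 (clue 4).
So house 4 gets cherries for favorite fruit.
The only flower still possible for house 2 is sunflower.
House 4 flower: only iris fits.
The person who likes plums is in house 2 (clue 2).
The only favorite fruit still possible for house 1 is peaches.
Clue 8 places the beer drinker in house 1.
House 2 drink: only wine fits.
So: house 1 = beer/ferret/peaches/lily, house 2 = wine/parrot/plums/sunflower, house 3 = cocoa/lizard/kiwis/orchid, house 4 = water/turtle/cherries/iris.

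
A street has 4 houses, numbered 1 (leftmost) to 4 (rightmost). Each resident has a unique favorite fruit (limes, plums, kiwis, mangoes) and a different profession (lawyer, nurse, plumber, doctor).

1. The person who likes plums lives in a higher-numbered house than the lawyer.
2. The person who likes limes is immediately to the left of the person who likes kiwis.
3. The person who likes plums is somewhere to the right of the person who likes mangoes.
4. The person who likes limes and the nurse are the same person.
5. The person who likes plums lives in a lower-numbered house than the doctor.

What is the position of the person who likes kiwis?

House 4 favorite fruit: only kiwis fits.
By clue 2, the person who likes limes is in house 3.
By clue 4, the nurse is in house 3.
House 1 favorite fruit: only mangoes fits.
House 2 favorite fruit: only plums fits.
House 4 profession: only doctor fits.
From clue 1, the lawyer must be in house 1.
House 2's profession must be plumber (nothing else left).
So: house 1 = mangoes/lawyer, house 2 = plums/plumber, house 3 = limes/nurse, house 4 = kiwis/doctor.

4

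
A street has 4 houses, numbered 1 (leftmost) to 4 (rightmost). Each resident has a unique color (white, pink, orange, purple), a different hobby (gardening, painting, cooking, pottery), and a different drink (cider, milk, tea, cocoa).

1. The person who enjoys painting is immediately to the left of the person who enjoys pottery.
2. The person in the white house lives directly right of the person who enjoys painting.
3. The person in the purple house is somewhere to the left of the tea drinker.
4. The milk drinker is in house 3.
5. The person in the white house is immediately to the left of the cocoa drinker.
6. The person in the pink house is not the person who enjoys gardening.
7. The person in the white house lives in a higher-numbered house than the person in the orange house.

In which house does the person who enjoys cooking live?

Clue 4: the milk drinker is in house 3.
The only color still possible for house 4 is pink.
That leaves cider as the drink for house 1.
House 2 drink: only tea fits.
So house 4 gets cocoa for drink.
By clue 3, the person in the purple house is in house 1.
Clue 5: the person in the white house is in house 3.
The only color still possible for house 2 is orange.
From clue 2, the person who enjoys painting must be in house 2.
The only hobby still possible for house 3 is pottery.
The only hobby still possible for house 4 is cooking.
That leaves gardening as the hobby for house 1.
So: house 1 = purple/gardening/cider, house 2 = orange/painting/tea, house 3 = white/pottery/milk, house 4 = pink/cooking/cocoa.

4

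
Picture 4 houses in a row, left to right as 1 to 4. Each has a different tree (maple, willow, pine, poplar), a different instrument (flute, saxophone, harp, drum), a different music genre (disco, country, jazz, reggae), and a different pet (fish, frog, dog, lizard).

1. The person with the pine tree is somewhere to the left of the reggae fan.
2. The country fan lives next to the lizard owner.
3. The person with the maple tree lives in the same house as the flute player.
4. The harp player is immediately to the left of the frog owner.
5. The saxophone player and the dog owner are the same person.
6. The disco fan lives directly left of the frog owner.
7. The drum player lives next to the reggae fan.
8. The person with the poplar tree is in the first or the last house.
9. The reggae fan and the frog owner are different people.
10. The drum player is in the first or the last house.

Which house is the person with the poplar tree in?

The person with the pine tree is narrowed to house 1 or 2; consider each.
Placing it in house 2 leads to a contradiction, so it's in house 1.
House 4 tree: only poplar fits.
The person with the maple tree is narrowed to house 2 or 3; consider each.
Placing it in house 3 leads to a contradiction, so it's in house 2.
Clue 3: the flute player is in house 2.
So house 3 gets willow for tree.
The drum player is narrowed to house 1 or 4; consider each.
Placing it in house 1 leads to a contradiction, so it's in house 4.
Clue 7: the reggae fan is in house 3.
The frog owner is in house 2 (clue 6).
The only music genre still possible for house 1 is disco.
House 4's pet must be fish (nothing else left).
Clue 4 places the harp player in house 1.
The only instrument still possible for house 3 is saxophone.
From clue 5, the dog owner must be in house 3.
That leaves lizard as the pet for house 1.
From clue 2, the country fan must be in house 2.
The only music genre still possible for house 4 is jazz.
So: house 1 = pine/harp/disco/lizard, house 2 = maple/flute/country/frog, house 3 = willow/saxophone/reggae/dog, house 4 = poplar/drum/jazz/fish.

4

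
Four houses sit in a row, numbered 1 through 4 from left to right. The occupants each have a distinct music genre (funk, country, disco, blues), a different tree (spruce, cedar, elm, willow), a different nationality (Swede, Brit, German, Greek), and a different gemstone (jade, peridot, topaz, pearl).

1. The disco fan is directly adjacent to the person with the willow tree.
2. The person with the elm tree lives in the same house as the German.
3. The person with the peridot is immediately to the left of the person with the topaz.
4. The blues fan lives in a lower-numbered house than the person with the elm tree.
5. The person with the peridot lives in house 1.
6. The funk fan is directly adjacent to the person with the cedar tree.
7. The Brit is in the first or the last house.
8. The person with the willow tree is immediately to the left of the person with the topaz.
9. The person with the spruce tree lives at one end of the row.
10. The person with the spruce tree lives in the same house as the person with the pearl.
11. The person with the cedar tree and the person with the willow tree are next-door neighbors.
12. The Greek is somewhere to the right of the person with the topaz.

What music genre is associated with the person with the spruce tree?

Clue 5 places the person with the peridot in house 1.
So house 4 gets pearl for gemstone.
The person with the topaz is in house 2 (clue 3).
By clue 8, the person with the willow tree is in house 1.
Clue 10 places the person with the spruce tree in house 4.
Clue 11 places the person with the cedar tree in house 2.
House 3's tree must be elm (nothing else left).
The only gemstone still possible for house 3 is jade.
The disco fan is in house 2 (clue 1).
The German is in house 3 (clue 2).
The only music genre still possible for house 1 is blues.
House 4's music genre must be country (nothing else left).
House 2 nationality: only Swede fits.
House 4's nationality must be Greek (nothing else left).
That leaves funk as the music genre for house 3.
House 1's nationality must be Brit (nothing else left).
So: house 1 = blues/willow/Brit/peridot, house 2 = disco/cedar/Swede/topaz, house 3 = funk/elm/German/jade, house 4 = country/spruce/Greek/pearl.

country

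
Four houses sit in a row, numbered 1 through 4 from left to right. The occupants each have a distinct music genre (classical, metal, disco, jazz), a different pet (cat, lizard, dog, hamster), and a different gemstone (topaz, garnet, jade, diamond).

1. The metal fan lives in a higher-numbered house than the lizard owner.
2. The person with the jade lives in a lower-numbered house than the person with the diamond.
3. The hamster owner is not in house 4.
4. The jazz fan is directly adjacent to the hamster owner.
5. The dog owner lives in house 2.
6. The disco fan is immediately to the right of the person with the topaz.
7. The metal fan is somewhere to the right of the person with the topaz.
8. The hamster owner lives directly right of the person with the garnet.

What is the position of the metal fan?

3

By clue 5, the dog owner is in house 2.
The only pet still possible for house 3 is hamster.
That leaves cat as the pet for house 4.
House 4 gemstone: only diamond fits.
By clue 8, the person with the garnet is in house 2.
The only music genre still possible for house 1 is classical.
So house 1 gets lizard for pet.
House 3 music genre: only metal fits.
By clue 7, the person with the topaz is in house 1.
House 3's gemstone must be jade (nothing else left).
The disco fan is in house 2 (clue 6).
House 4 music genre: only jazz fits.
So: house 1 = classical/lizard/topaz, house 2 = disco/dog/garnet, house 3 = metal/hamster/jade, house 4 = jazz/cat/diamond.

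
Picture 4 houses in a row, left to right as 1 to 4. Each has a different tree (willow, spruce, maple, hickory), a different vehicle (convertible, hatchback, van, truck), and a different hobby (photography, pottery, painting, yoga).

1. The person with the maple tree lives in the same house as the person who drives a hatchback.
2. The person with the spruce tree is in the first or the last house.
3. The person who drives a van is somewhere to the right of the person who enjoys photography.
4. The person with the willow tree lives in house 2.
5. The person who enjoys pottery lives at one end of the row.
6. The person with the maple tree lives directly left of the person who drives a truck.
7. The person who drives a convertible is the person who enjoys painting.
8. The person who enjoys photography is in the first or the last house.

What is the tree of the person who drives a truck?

willow

The person with the willow tree is in house 2 (clue 4).
Clue 8: the person who enjoys photography is in house 1.
The only hobby still possible for house 4 is pottery.
The only vehicle still possible for house 1 is hatchback.
By clue 1, the person with the maple tree is in house 1.
Clue 6: the person who drives a truck is in house 2.
The only tree still possible for house 3 is hickory.
House 4 tree: only spruce fits.
That leaves van as the vehicle for house 4.
The person who enjoys painting is in house 3 (clue 7).
So house 3 gets convertible for vehicle.
House 2's hobby must be yoga (nothing else left).
So: house 1 = maple/hatchback/photography, house 2 = willow/truck/yoga, house 3 = hickory/convertible/painting, house 4 = spruce/van/pottery.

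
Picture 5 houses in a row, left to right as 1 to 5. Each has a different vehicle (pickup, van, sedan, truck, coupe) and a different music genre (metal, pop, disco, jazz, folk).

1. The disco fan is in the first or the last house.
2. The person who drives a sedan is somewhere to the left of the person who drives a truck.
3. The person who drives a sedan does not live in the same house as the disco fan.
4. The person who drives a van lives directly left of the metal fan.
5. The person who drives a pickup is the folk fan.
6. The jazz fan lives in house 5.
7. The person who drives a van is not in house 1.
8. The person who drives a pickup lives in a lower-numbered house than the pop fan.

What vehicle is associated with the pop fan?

Clue 6 places the jazz fan in house 5.
House 1 music genre: only disco fits.
House 1 vehicle: only coupe fits.
House 5 vehicle: only truck fits.
House 2's music genre must be folk (nothing else left).
From clue 5, the person who drives a pickup must be in house 2.
House 3's vehicle must be van (nothing else left).
The only vehicle still possible for house 4 is sedan.
Clue 4: the metal fan is in house 4.
The only music genre still possible for house 3 is pop.
So: house 1 = coupe/disco, house 2 = pickup/folk, house 3 = van/pop, house 4 = sedan/metal, house 5 = truck/jazz.

van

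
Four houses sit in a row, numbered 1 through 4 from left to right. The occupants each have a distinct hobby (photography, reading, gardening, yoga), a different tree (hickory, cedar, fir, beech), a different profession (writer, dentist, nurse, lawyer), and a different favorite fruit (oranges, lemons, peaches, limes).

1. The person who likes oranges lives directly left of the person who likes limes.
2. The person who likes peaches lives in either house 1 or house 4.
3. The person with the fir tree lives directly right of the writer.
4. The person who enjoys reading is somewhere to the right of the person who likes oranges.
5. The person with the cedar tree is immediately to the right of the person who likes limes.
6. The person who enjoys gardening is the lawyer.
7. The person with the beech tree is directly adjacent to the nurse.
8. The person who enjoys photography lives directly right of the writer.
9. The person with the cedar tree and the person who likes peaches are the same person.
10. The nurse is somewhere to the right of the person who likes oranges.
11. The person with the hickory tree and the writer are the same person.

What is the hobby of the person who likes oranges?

photography

By clue 9, the person with the cedar tree is in house 4.
From clue 9, the person who likes peaches must be in house 4.
Clue 5: the person who likes limes is in house 3.
By clue 1, the person who likes oranges is in house 2.
The only favorite fruit still possible for house 1 is lemons.
The only tree still possible for house 1 is hickory.
By clue 11, the writer is in house 1.
Clue 3 places the person with the fir tree in house 2.
The person who enjoys photography is in house 2 (clue 8).
So house 1 gets yoga for hobby.
The only tree still possible for house 3 is beech.
The nurse is in house 4 (clue 7).
House 2's profession must be dentist (nothing else left).
That leaves lawyer as the profession for house 3.
Clue 6: the person who enjoys gardening is in house 3.
House 4 hobby: only reading fits.
So: house 1 = yoga/hickory/writer/lemons, house 2 = photography/fir/dentist/oranges, house 3 = gardening/beech/lawyer/limes, house 4 = reading/cedar/nurse/peaches.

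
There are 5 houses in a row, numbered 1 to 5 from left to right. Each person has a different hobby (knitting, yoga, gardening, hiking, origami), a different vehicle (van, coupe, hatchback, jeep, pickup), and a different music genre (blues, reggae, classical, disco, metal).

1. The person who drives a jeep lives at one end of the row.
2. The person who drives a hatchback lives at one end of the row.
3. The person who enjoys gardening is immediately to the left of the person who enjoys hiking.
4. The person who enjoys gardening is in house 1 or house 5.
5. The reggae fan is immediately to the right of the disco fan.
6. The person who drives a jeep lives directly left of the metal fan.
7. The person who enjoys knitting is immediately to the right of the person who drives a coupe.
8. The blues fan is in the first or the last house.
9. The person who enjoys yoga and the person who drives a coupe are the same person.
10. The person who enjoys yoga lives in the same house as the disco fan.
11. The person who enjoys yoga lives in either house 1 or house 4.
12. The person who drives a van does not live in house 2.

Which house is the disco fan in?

4

Clue 4: the person who enjoys gardening is in house 1.
By clue 6, the person who drives a jeep is in house 1.
The metal fan is in house 2 (clue 6).
Clue 3 places the person who enjoys hiking in house 2.
Clue 9: the person who drives a coupe is in house 4.
From clue 10, the disco fan must be in house 4.
The only hobby still possible for house 4 is yoga.
House 2 vehicle: only pickup fits.
So house 3 gets van for vehicle.
That leaves hatchback as the vehicle for house 5.
So house 3 gets classical for music genre.
Clue 7: the person who enjoys knitting is in house 5.
House 3 hobby: only origami fits.
House 1 music genre: only blues fits.
That leaves reggae as the music genre for house 5.
So: house 1 = gardening/jeep/blues, house 2 = hiking/pickup/metal, house 3 = origami/van/classical, house 4 = yoga/coupe/disco, house 5 = knitting/hatchback/reggae.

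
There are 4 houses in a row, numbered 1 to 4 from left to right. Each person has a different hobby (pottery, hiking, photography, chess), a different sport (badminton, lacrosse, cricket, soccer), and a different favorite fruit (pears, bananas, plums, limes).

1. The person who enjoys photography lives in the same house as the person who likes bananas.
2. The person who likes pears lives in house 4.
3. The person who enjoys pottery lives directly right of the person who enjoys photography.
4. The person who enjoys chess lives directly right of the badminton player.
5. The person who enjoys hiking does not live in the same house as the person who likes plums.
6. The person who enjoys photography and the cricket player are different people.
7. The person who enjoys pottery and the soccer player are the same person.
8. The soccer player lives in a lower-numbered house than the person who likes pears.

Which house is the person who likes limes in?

The person who likes pears is in house 4 (clue 2).
The person who enjoys photography is narrowed to house 1 or 2; consider each.
Placing it in house 2 leads to a contradiction, so it's in house 1.
By clue 1, the person who likes bananas is in house 1.
From clue 3, the person who enjoys pottery must be in house 2.
Clue 7: the soccer player is in house 2.
By clue 4, the person who enjoys chess is in house 4.
The badminton player is in house 3 (clue 4).
The only hobby still possible for house 3 is hiking.
House 1 sport: only lacrosse fits.
House 4's sport must be cricket (nothing else left).
The person who likes plums is in house 2 (clue 5).
The only favorite fruit still possible for house 3 is limes.
So: house 1 = photography/lacrosse/bananas, house 2 = pottery/soccer/plums, house 3 = hiking/badminton/limes, house 4 = chess/cricket/pears.

3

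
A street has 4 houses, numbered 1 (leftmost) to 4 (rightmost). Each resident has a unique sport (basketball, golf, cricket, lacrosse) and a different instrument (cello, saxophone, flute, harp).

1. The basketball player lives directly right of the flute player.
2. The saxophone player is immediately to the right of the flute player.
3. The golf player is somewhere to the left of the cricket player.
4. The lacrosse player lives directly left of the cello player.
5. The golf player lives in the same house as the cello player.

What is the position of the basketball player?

4

The only sport still possible for house 1 is lacrosse.
By clue 4, the cello player is in house 2.
The golf player is in house 2 (clue 5).
Clue 1 places the basketball player in house 4.
The flute player is in house 3 (clue 1).
The saxophone player is in house 4 (clue 2).
So house 3 gets cricket for sport.
The only instrument still possible for house 1 is harp.
So: house 1 = lacrosse/harp, house 2 = golf/cello, house 3 = cricket/flute, house 4 = basketball/saxophone.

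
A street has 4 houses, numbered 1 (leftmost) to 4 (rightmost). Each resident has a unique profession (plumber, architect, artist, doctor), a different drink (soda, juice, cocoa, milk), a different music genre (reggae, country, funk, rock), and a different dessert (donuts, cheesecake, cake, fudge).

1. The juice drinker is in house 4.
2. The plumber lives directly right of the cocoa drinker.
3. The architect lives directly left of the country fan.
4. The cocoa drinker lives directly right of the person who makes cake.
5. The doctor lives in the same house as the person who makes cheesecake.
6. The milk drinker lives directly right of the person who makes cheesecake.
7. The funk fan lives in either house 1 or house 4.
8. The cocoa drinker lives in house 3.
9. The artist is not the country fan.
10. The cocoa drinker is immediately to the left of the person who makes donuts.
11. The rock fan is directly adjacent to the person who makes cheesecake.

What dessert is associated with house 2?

cake

The juice drinker is in house 4 (clue 1).
Clue 8: the cocoa drinker is in house 3.
The person who makes donuts is in house 4 (clue 10).
That leaves soda as the drink for house 1.
House 2 drink: only milk fits.
By clue 2, the plumber is in house 4.
The person who makes cake is in house 2 (clue 4).
Clue 6: the person who makes cheesecake is in house 1.
From clue 11, the rock fan must be in house 2.
So house 3 gets fudge for dessert.
By clue 5, the doctor is in house 1.
The architect is narrowed to house 2 or 3; consider each.
Placing it in house 2 leads to a contradiction, so it's in house 3.
From clue 3, the country fan must be in house 4.
That leaves artist as the profession for house 2.
So house 1 gets funk for music genre.
That leaves reggae as the music genre for house 3.
So: house 1 = doctor/soda/funk/cheesecake, house 2 = artist/milk/rock/cake, house 3 = architect/cocoa/reggae/fudge, house 4 = plumber/juice/country/donuts.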